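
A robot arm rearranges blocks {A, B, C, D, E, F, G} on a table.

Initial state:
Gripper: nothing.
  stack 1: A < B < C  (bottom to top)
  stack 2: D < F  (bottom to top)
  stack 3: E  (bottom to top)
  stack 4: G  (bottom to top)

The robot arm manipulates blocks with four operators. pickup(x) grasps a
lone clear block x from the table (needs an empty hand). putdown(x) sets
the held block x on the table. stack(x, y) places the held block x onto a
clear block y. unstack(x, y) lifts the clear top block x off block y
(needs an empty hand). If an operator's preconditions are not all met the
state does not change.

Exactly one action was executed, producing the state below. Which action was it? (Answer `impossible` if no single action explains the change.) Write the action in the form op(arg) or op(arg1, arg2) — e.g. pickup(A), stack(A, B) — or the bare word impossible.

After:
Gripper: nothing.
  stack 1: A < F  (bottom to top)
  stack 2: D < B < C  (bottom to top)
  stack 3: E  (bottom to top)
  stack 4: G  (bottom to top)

target: towers=[A/F; D/B/C; E; G] holding=-
     unstack(F, D) → towers=[A/B/C; D; E; G] holding=F
         pickup(G) → towers=[A/B/C; D/F; E] holding=G
         pickup(E) → towers=[A/B/C; D/F; G] holding=E
     unstack(C, B) → towers=[A/B; D/F; E; G] holding=C
none of the 4 applicable actions match → impossible

impossible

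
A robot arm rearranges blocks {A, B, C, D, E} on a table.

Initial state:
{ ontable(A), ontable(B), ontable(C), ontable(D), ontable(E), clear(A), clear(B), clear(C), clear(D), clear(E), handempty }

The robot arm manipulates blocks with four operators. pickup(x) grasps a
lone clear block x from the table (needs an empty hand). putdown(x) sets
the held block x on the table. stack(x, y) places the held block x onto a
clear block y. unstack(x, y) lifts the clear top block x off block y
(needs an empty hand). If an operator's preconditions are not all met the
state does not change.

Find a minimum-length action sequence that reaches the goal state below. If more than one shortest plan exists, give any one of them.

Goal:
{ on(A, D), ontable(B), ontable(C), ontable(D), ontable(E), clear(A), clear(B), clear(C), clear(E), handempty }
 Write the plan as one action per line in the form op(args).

pickup(A)
stack(A, D)

step 1 (pickup(A)): towers=[B; C; D; E] holding=A
step 2 (stack(A, D)): towers=[B; C; D/A; E] holding=-
goal check: towers=[B; C; D/A; E] holding=- — reached (length 2, optimal by BFS)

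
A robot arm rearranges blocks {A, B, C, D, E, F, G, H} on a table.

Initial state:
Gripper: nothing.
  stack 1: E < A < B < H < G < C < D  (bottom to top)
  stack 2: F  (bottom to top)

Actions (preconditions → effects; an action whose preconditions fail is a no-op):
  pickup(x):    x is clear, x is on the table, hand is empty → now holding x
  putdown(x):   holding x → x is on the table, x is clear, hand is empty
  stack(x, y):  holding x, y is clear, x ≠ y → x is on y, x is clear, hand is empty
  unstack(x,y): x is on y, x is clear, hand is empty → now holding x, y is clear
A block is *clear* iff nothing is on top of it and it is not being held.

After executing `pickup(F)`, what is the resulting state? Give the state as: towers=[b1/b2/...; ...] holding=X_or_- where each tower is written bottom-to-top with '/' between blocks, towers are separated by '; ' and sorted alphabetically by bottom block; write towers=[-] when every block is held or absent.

towers=[E/A/B/H/G/C/D] holding=F

before: towers=[E/A/B/H/G/C/D; F] holding=-
pre[pickup(F)]: clear(F) ok, ontable(F) ok, handempty ok
all met → apply pickup(F)
after:  towers=[E/A/B/H/G/C/D] holding=F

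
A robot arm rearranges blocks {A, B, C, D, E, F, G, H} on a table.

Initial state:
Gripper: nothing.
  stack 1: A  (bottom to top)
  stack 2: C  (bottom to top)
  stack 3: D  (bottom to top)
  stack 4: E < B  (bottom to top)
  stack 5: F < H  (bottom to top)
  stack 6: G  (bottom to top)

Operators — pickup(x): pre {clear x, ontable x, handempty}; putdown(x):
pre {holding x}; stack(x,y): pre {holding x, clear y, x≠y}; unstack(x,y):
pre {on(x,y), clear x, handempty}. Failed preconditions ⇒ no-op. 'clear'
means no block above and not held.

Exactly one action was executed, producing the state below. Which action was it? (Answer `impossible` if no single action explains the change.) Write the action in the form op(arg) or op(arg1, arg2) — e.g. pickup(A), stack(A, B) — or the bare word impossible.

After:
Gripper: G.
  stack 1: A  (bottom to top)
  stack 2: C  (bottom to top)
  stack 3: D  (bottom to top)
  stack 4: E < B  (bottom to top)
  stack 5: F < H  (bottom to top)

target: towers=[A; C; D; E/B; F/H] holding=G
         pickup(G) → towers=[A; C; D; E/B; F/H] holding=G  ← match
         pickup(A) → towers=[C; D; E/B; F/H; G] holding=A
     unstack(H, F) → towers=[A; C; D; E/B; F; G] holding=H
     unstack(B, E) → towers=[A; C; D; E; F/H; G] holding=B
         pickup(D) → towers=[A; C; E/B; F/H; G] holding=D
         pickup(C) → towers=[A; D; E/B; F/H; G] holding=C

pickup(G)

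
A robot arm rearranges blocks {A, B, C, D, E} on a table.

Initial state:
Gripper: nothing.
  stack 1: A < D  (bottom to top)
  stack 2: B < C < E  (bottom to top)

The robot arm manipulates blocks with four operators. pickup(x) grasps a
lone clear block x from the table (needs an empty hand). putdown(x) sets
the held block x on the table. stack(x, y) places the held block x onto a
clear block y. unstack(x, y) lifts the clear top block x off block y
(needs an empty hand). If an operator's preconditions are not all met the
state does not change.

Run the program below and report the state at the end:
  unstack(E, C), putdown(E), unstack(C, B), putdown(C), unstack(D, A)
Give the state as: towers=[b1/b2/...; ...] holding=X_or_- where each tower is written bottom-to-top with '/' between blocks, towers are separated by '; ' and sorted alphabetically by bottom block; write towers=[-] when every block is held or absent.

towers=[A; B; C; E] holding=D

step 1 (unstack(E, C)): towers=[A/D; B/C] holding=E
step 2 (putdown(E)): towers=[A/D; B/C; E] holding=-
step 3 (unstack(C, B)): towers=[A/D; B; E] holding=C
step 4 (putdown(C)): towers=[A/D; B; C; E] holding=-
step 5 (unstack(D, A)): towers=[A; B; C; E] holding=D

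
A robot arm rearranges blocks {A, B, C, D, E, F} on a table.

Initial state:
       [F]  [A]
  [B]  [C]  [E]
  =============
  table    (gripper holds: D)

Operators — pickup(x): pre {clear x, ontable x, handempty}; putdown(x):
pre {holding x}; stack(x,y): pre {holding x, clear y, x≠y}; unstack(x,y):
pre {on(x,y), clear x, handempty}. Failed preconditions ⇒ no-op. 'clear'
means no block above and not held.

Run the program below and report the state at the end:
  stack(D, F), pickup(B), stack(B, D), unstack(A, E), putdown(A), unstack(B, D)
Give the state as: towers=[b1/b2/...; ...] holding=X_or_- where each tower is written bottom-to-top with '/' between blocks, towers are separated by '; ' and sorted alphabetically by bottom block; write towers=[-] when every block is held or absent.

towers=[A; C/F/D; E] holding=B

step 1 (stack(D, F)): towers=[B; C/F/D; E/A] holding=-
step 2 (pickup(B)): towers=[C/F/D; E/A] holding=B
step 3 (stack(B, D)): towers=[C/F/D/B; E/A] holding=-
step 4 (unstack(A, E)): towers=[C/F/D/B; E] holding=A
step 5 (putdown(A)): towers=[A; C/F/D/B; E] holding=-
step 6 (unstack(B, D)): towers=[A; C/F/D; E] holding=B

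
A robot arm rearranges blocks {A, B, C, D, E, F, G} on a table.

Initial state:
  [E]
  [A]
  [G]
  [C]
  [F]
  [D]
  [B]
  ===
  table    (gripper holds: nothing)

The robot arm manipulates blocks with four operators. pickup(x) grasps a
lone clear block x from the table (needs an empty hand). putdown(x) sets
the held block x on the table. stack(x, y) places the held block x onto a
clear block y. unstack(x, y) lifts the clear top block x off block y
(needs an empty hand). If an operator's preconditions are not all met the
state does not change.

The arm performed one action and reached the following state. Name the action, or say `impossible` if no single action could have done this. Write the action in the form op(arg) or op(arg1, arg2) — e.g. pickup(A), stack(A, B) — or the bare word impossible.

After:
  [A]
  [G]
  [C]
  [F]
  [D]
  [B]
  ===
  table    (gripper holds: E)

unstack(E, A)

target: towers=[B/D/F/C/G/A] holding=E
     unstack(E, A) → towers=[B/D/F/C/G/A] holding=E  ← match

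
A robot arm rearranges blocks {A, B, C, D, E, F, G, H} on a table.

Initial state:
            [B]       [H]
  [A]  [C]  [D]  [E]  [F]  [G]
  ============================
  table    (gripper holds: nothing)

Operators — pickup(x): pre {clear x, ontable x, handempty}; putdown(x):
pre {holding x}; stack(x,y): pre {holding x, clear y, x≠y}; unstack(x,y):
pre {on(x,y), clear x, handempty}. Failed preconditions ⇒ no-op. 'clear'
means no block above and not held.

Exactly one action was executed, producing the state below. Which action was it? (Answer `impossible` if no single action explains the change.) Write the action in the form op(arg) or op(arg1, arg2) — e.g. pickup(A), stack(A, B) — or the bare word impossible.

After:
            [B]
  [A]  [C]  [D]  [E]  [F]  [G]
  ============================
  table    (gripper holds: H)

unstack(H, F)

target: towers=[A; C; D/B; E; F; G] holding=H
         pickup(G) → towers=[A; C; D/B; E; F/H] holding=G
         pickup(A) → towers=[C; D/B; E; F/H; G] holding=A
         pickup(E) → towers=[A; C; D/B; F/H; G] holding=E
     unstack(H, F) → towers=[A; C; D/B; E; F; G] holding=H  ← match
     unstack(B, D) → towers=[A; C; D; E; F/H; G] holding=B
         pickup(C) → towers=[A; D/B; E; F/H; G] holding=C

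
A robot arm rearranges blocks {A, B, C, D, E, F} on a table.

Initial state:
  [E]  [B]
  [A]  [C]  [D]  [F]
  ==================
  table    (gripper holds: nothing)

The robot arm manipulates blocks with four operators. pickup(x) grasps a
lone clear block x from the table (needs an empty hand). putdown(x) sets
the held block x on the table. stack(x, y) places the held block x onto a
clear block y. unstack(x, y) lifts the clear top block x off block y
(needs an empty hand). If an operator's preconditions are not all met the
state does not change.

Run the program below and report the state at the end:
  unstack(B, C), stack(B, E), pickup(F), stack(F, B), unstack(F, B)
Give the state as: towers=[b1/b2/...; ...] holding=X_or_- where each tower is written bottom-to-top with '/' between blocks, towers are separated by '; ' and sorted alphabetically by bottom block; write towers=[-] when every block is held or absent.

step 1 (unstack(B, C)): towers=[A/E; C; D; F] holding=B
step 2 (stack(B, E)): towers=[A/E/B; C; D; F] holding=-
step 3 (pickup(F)): towers=[A/E/B; C; D] holding=F
step 4 (stack(F, B)): towers=[A/E/B/F; C; D] holding=-
step 5 (unstack(F, B)): towers=[A/E/B; C; D] holding=F

towers=[A/E/B; C; D] holding=F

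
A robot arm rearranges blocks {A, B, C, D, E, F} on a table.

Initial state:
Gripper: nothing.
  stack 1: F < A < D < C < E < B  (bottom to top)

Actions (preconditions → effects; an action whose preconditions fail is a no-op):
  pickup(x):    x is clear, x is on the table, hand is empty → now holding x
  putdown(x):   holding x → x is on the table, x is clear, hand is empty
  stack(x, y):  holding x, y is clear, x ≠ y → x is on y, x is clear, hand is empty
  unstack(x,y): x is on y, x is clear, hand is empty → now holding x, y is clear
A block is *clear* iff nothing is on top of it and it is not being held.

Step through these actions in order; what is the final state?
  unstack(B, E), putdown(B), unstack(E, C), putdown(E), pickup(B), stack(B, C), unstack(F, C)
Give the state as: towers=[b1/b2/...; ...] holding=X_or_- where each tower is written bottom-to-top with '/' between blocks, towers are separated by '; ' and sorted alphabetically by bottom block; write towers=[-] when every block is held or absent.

towers=[E; F/A/D/C/B] holding=-

step 1 (unstack(B, E)): towers=[F/A/D/C/E] holding=B
step 2 (putdown(B)): towers=[B; F/A/D/C/E] holding=-
step 3 (unstack(E, C)): towers=[B; F/A/D/C] holding=E
step 4 (putdown(E)): towers=[B; E; F/A/D/C] holding=-
step 5 (pickup(B)): towers=[E; F/A/D/C] holding=B
step 6 (stack(B, C)): towers=[E; F/A/D/C/B] holding=-
step 7 (unstack(F, C)) [no-op]: towers=[E; F/A/D/C/B] holding=-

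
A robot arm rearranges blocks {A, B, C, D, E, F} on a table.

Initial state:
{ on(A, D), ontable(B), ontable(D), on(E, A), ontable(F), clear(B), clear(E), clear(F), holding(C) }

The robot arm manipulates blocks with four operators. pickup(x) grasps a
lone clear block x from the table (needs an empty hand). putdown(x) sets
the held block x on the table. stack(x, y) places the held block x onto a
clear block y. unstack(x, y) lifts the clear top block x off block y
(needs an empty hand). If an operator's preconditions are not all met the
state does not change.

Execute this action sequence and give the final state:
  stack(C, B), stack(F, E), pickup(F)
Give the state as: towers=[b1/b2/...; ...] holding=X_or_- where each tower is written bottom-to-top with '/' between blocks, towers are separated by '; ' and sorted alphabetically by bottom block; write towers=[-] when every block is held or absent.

towers=[B/C; D/A/E] holding=F

step 1 (stack(C, B)): towers=[B/C; D/A/E; F] holding=-
step 2 (stack(F, E)) [no-op]: towers=[B/C; D/A/E; F] holding=-
step 3 (pickup(F)): towers=[B/C; D/A/E] holding=F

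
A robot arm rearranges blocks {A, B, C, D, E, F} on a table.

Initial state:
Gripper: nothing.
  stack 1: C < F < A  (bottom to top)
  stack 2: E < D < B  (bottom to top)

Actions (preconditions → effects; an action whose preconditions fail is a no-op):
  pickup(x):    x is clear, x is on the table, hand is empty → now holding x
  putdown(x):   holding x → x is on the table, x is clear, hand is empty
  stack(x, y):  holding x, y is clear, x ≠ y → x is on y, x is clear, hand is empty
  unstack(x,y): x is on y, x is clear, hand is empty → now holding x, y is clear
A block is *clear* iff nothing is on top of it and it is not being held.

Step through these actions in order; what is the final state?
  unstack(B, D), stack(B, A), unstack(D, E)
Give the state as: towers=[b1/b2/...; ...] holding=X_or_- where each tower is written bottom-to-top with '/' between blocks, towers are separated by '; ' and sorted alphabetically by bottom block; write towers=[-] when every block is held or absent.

towers=[C/F/A/B; E] holding=D

step 1 (unstack(B, D)): towers=[C/F/A; E/D] holding=B
step 2 (stack(B, A)): towers=[C/F/A/B; E/D] holding=-
step 3 (unstack(D, E)): towers=[C/F/A/B; E] holding=D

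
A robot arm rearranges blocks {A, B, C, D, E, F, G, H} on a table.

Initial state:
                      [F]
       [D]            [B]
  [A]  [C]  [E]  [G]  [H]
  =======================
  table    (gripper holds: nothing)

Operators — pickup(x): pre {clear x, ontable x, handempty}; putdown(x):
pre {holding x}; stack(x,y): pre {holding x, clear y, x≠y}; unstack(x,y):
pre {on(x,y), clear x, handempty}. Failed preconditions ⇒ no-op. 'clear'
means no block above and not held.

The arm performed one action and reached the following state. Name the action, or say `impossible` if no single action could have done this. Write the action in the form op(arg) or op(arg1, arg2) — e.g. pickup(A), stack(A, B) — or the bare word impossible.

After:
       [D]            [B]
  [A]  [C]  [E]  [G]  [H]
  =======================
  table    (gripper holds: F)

target: towers=[A; C/D; E; G; H/B] holding=F
         pickup(G) → towers=[A; C/D; E; H/B/F] holding=G
         pickup(A) → towers=[C/D; E; G; H/B/F] holding=A
         pickup(E) → towers=[A; C/D; G; H/B/F] holding=E
     unstack(F, B) → towers=[A; C/D; E; G; H/B] holding=F  ← match
     unstack(D, C) → towers=[A; C; E; G; H/B/F] holding=D

unstack(F, B)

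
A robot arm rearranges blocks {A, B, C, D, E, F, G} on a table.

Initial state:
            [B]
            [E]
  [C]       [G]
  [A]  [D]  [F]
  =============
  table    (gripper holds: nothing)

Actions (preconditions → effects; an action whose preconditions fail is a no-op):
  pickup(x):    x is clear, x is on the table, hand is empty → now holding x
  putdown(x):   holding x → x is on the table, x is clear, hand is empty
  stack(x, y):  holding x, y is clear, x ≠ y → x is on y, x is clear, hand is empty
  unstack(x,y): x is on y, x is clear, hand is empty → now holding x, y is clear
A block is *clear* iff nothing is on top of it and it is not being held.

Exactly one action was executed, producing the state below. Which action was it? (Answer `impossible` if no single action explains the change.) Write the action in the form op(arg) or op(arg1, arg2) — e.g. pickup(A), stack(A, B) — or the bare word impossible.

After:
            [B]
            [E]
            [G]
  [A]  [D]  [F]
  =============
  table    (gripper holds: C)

unstack(C, A)

target: towers=[A; D; F/G/E/B] holding=C
     unstack(B, E) → towers=[A/C; D; F/G/E] holding=B
         pickup(D) → towers=[A/C; F/G/E/B] holding=D
     unstack(C, A) → towers=[A; D; F/G/E/B] holding=C  ← match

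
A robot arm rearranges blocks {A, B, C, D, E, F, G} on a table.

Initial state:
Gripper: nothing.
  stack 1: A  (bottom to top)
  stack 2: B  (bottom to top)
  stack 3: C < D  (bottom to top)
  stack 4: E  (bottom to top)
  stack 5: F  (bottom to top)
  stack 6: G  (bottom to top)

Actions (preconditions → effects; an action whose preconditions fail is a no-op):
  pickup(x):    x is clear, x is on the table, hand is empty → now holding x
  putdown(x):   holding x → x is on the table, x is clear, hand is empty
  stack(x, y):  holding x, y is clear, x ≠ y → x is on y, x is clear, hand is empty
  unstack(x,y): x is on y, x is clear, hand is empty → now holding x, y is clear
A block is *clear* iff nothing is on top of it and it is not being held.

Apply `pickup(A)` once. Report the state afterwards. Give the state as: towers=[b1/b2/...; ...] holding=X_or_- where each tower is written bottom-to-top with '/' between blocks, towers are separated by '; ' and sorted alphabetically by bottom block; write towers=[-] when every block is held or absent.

before: towers=[A; B; C/D; E; F; G] holding=-
pre[pickup(A)]: clear(A) ✓, ontable(A) ✓, handempty ✓
all met → apply pickup(A)
after:  towers=[B; C/D; E; F; G] holding=A

towers=[B; C/D; E; F; G] holding=A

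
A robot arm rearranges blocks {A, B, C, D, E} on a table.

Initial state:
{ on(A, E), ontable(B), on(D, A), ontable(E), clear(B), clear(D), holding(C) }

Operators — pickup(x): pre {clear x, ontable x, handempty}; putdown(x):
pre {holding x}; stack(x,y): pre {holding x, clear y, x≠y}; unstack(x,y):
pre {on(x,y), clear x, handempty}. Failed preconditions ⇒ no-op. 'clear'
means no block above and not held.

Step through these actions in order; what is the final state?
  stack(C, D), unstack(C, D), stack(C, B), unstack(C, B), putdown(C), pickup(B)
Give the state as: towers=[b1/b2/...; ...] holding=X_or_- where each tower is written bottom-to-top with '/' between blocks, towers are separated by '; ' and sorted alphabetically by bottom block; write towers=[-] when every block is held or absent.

step 1 (stack(C, D)): towers=[B; E/A/D/C] holding=-
step 2 (unstack(C, D)): towers=[B; E/A/D] holding=C
step 3 (stack(C, B)): towers=[B/C; E/A/D] holding=-
step 4 (unstack(C, B)): towers=[B; E/A/D] holding=C
step 5 (putdown(C)): towers=[B; C; E/A/D] holding=-
step 6 (pickup(B)): towers=[C; E/A/D] holding=B

towers=[C; E/A/D] holding=B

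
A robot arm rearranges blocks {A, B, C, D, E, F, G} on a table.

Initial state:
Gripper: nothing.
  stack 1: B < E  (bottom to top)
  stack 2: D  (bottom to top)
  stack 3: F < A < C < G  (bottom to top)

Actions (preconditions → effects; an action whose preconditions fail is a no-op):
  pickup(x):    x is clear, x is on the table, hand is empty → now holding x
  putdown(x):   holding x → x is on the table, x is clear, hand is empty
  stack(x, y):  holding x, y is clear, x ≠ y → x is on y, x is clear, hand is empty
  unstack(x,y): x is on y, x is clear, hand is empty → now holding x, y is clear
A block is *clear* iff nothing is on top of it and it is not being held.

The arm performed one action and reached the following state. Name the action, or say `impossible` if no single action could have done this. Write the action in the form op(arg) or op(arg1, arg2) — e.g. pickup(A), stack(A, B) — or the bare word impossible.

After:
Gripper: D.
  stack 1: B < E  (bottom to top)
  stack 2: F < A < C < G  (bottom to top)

pickup(D)

target: towers=[B/E; F/A/C/G] holding=D
     unstack(G, C) → towers=[B/E; D; F/A/C] holding=G
         pickup(D) → towers=[B/E; F/A/C/G] holding=D  ← match
     unstack(E, B) → towers=[B; D; F/A/C/G] holding=E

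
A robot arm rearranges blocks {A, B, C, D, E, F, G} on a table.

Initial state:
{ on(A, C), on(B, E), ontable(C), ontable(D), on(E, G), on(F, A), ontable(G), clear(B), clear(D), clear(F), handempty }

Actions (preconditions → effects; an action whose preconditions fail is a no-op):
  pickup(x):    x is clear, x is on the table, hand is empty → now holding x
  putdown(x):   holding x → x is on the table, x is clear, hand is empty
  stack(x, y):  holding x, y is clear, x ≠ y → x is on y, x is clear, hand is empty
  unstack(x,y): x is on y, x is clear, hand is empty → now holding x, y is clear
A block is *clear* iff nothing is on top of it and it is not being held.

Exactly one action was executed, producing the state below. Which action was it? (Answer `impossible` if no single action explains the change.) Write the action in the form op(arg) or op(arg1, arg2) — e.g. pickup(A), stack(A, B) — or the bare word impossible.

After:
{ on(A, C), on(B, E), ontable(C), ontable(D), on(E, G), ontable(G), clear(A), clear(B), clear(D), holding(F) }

unstack(F, A)

target: towers=[C/A; D; G/E/B] holding=F
     unstack(B, E) → towers=[C/A/F; D; G/E] holding=B
     unstack(F, A) → towers=[C/A; D; G/E/B] holding=F  ← match
         pickup(D) → towers=[C/A/F; G/E/B] holding=D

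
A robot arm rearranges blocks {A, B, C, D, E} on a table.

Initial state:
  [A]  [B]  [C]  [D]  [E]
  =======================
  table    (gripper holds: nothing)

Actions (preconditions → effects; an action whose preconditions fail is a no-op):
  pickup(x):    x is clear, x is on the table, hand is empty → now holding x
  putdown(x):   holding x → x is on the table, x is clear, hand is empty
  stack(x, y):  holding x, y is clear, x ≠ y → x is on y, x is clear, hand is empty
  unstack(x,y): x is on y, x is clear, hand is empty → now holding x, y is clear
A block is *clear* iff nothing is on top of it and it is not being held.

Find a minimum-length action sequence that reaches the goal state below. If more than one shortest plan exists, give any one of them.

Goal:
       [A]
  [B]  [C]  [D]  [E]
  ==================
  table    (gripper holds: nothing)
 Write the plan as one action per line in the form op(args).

pickup(A)
stack(A, C)

step 1 (pickup(A)): towers=[B; C; D; E] holding=A
step 2 (stack(A, C)): towers=[B; C/A; D; E] holding=-
goal check: towers=[B; C/A; D; E] holding=- — reached (length 2, optimal by BFS)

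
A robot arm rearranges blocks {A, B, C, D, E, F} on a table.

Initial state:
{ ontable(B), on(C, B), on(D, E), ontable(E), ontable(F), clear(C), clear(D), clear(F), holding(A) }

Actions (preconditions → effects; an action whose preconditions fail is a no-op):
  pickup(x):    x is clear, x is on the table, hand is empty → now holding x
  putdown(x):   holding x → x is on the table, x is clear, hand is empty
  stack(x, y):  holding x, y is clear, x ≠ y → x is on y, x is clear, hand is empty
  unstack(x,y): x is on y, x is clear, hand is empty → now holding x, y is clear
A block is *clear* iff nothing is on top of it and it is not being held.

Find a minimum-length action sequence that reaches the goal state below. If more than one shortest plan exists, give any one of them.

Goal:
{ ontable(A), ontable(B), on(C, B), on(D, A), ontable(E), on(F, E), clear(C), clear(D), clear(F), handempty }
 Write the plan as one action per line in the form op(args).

putdown(A)
unstack(D, E)
stack(D, A)
pickup(F)
stack(F, E)

step 1 (putdown(A)): towers=[A; B/C; E/D; F] holding=-
step 2 (unstack(D, E)): towers=[A; B/C; E; F] holding=D
step 3 (stack(D, A)): towers=[A/D; B/C; E; F] holding=-
step 4 (pickup(F)): towers=[A/D; B/C; E] holding=F
step 5 (stack(F, E)): towers=[A/D; B/C; E/F] holding=-
goal check: towers=[A/D; B/C; E/F] holding=- — reached (length 5, optimal by BFS)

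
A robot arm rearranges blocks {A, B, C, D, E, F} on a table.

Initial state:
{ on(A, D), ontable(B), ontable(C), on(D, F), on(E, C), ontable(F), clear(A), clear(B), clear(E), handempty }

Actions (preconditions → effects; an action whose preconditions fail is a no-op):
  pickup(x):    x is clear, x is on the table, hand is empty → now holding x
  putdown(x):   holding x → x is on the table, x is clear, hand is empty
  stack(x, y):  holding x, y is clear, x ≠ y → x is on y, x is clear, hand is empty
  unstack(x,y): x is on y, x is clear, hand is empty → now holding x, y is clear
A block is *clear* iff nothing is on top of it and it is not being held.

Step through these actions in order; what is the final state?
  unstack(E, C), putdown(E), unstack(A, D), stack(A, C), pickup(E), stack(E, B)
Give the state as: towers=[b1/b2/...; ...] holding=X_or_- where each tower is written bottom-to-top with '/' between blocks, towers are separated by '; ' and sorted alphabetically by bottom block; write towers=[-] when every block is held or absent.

step 1 (unstack(E, C)): towers=[B; C; F/D/A] holding=E
step 2 (putdown(E)): towers=[B; C; E; F/D/A] holding=-
step 3 (unstack(A, D)): towers=[B; C; E; F/D] holding=A
step 4 (stack(A, C)): towers=[B; C/A; E; F/D] holding=-
step 5 (pickup(E)): towers=[B; C/A; F/D] holding=E
step 6 (stack(E, B)): towers=[B/E; C/A; F/D] holding=-

towers=[B/E; C/A; F/D] holding=-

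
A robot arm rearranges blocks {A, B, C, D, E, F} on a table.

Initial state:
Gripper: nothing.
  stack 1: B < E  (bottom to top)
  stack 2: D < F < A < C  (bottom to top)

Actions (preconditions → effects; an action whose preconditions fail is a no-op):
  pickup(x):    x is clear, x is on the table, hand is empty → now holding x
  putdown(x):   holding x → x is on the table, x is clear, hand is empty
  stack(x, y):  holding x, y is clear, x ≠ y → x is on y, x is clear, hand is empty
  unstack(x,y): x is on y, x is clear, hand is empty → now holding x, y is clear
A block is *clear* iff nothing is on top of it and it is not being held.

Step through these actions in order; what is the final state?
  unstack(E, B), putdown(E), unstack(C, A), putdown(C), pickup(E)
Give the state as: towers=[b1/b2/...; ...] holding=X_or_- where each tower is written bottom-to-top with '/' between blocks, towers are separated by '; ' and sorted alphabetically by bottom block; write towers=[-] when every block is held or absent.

step 1 (unstack(E, B)): towers=[B; D/F/A/C] holding=E
step 2 (putdown(E)): towers=[B; D/F/A/C; E] holding=-
step 3 (unstack(C, A)): towers=[B; D/F/A; E] holding=C
step 4 (putdown(C)): towers=[B; C; D/F/A; E] holding=-
step 5 (pickup(E)): towers=[B; C; D/F/A] holding=E

towers=[B; C; D/F/A] holding=E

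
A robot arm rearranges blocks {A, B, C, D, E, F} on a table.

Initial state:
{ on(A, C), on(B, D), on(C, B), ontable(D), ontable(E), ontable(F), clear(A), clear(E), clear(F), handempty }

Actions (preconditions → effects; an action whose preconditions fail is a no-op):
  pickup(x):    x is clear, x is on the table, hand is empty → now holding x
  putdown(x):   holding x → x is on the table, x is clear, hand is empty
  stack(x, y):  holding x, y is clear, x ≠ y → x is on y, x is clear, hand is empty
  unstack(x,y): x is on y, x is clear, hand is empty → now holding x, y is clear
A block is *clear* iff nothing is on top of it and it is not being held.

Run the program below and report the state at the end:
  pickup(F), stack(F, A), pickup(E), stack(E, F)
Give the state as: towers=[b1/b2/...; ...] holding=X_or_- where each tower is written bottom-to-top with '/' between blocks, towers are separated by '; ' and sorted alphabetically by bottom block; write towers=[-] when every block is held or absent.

towers=[D/B/C/A/F/E] holding=-

step 1 (pickup(F)): towers=[D/B/C/A; E] holding=F
step 2 (stack(F, A)): towers=[D/B/C/A/F; E] holding=-
step 3 (pickup(E)): towers=[D/B/C/A/F] holding=E
step 4 (stack(E, F)): towers=[D/B/C/A/F/E] holding=-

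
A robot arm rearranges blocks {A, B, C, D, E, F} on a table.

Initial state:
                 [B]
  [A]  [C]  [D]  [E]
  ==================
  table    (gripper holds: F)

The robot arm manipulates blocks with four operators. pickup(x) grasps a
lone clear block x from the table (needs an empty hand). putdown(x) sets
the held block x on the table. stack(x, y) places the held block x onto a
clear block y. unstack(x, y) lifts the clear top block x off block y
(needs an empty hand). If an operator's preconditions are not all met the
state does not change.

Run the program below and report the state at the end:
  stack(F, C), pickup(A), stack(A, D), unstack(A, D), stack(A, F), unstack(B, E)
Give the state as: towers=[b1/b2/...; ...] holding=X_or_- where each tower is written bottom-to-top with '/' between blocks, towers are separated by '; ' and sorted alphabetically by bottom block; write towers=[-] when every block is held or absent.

towers=[C/F/A; D; E] holding=B

step 1 (stack(F, C)): towers=[A; C/F; D; E/B] holding=-
step 2 (pickup(A)): towers=[C/F; D; E/B] holding=A
step 3 (stack(A, D)): towers=[C/F; D/A; E/B] holding=-
step 4 (unstack(A, D)): towers=[C/F; D; E/B] holding=A
step 5 (stack(A, F)): towers=[C/F/A; D; E/B] holding=-
step 6 (unstack(B, E)): towers=[C/F/A; D; E] holding=B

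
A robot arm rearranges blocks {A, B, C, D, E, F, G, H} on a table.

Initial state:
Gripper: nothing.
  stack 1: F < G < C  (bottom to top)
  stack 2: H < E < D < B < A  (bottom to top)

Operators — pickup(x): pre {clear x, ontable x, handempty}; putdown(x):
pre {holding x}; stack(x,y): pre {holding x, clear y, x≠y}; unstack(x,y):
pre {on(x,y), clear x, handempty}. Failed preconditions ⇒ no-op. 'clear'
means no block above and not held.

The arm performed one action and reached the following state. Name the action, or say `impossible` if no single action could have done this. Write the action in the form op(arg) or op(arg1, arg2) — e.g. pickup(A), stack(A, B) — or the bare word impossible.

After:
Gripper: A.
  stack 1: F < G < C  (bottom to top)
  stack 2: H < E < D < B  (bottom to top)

target: towers=[F/G/C; H/E/D/B] holding=A
     unstack(A, B) → towers=[F/G/C; H/E/D/B] holding=A  ← match
     unstack(C, G) → towers=[F/G; H/E/D/B/A] holding=C

unstack(A, B)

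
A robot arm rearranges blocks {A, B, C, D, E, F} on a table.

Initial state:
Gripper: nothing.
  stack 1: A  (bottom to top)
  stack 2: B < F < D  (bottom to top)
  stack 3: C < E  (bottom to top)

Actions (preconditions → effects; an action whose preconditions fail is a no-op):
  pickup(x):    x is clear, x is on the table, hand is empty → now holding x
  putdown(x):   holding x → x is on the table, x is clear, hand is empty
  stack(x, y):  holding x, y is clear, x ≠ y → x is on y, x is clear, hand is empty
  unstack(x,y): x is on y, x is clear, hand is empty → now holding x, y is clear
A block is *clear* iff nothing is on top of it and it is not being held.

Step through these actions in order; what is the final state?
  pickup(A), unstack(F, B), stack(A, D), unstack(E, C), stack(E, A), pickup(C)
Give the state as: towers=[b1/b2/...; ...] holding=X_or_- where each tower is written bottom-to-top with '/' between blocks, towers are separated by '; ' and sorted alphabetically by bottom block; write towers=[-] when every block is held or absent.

step 1 (pickup(A)): towers=[B/F/D; C/E] holding=A
step 2 (unstack(F, B)) [no-op]: towers=[B/F/D; C/E] holding=A
step 3 (stack(A, D)): towers=[B/F/D/A; C/E] holding=-
step 4 (unstack(E, C)): towers=[B/F/D/A; C] holding=E
step 5 (stack(E, A)): towers=[B/F/D/A/E; C] holding=-
step 6 (pickup(C)): towers=[B/F/D/A/E] holding=C

towers=[B/F/D/A/E] holding=C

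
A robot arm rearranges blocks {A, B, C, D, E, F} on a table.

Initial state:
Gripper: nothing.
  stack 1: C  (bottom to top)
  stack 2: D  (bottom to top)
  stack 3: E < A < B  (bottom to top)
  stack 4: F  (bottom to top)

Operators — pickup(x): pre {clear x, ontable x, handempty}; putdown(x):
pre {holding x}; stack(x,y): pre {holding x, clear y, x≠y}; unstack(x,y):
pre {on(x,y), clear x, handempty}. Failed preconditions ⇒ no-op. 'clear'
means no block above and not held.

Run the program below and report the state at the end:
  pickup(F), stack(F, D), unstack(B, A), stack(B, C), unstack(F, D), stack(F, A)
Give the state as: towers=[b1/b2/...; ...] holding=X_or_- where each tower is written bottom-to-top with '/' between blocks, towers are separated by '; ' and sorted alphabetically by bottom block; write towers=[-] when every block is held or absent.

step 1 (pickup(F)): towers=[C; D; E/A/B] holding=F
step 2 (stack(F, D)): towers=[C; D/F; E/A/B] holding=-
step 3 (unstack(B, A)): towers=[C; D/F; E/A] holding=B
step 4 (stack(B, C)): towers=[C/B; D/F; E/A] holding=-
step 5 (unstack(F, D)): towers=[C/B; D; E/A] holding=F
step 6 (stack(F, A)): towers=[C/B; D; E/A/F] holding=-

towers=[C/B; D; E/A/F] holding=-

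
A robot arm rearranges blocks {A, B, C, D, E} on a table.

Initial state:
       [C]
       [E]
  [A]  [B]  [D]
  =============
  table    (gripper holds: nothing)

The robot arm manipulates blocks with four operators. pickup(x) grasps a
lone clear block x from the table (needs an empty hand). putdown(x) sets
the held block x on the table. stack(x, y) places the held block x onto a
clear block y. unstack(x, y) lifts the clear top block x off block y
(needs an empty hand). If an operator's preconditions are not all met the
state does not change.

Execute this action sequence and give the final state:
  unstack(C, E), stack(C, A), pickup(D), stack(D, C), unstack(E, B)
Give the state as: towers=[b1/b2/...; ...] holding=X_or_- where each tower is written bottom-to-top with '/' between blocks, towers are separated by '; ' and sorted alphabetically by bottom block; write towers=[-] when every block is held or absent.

towers=[A/C/D; B] holding=E

step 1 (unstack(C, E)): towers=[A; B/E; D] holding=C
step 2 (stack(C, A)): towers=[A/C; B/E; D] holding=-
step 3 (pickup(D)): towers=[A/C; B/E] holding=D
step 4 (stack(D, C)): towers=[A/C/D; B/E] holding=-
step 5 (unstack(E, B)): towers=[A/C/D; B] holding=E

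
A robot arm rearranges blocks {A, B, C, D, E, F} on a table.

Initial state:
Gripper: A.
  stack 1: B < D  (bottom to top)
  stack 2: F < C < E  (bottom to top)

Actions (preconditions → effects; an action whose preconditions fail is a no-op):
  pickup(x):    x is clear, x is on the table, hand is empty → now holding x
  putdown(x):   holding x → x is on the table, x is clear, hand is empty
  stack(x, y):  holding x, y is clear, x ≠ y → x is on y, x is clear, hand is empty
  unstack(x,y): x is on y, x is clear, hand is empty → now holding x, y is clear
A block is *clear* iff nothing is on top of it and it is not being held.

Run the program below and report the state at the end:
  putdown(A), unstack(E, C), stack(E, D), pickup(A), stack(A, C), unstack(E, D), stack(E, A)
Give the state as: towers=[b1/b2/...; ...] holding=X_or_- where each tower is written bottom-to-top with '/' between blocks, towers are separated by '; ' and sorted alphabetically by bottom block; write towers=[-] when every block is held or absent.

towers=[B/D; F/C/A/E] holding=-

step 1 (putdown(A)): towers=[A; B/D; F/C/E] holding=-
step 2 (unstack(E, C)): towers=[A; B/D; F/C] holding=E
step 3 (stack(E, D)): towers=[A; B/D/E; F/C] holding=-
step 4 (pickup(A)): towers=[B/D/E; F/C] holding=A
step 5 (stack(A, C)): towers=[B/D/E; F/C/A] holding=-
step 6 (unstack(E, D)): towers=[B/D; F/C/A] holding=E
step 7 (stack(E, A)): towers=[B/D; F/C/A/E] holding=-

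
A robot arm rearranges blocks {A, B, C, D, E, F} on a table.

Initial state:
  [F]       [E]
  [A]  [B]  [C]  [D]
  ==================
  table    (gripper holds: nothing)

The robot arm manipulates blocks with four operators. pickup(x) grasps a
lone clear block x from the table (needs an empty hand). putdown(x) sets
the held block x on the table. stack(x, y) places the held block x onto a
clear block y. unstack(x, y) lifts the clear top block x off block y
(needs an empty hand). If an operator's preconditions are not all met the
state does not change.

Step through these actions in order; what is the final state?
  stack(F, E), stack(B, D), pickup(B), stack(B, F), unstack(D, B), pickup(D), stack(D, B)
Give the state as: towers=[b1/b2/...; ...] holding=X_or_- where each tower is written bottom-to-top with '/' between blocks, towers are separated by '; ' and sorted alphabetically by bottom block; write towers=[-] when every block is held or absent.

step 1 (stack(F, E)) [no-op]: towers=[A/F; B; C/E; D] holding=-
step 2 (stack(B, D)) [no-op]: towers=[A/F; B; C/E; D] holding=-
step 3 (pickup(B)): towers=[A/F; C/E; D] holding=B
step 4 (stack(B, F)): towers=[A/F/B; C/E; D] holding=-
step 5 (unstack(D, B)) [no-op]: towers=[A/F/B; C/E; D] holding=-
step 6 (pickup(D)): towers=[A/F/B; C/E] holding=D
step 7 (stack(D, B)): towers=[A/F/B/D; C/E] holding=-

towers=[A/F/B/D; C/E] holding=-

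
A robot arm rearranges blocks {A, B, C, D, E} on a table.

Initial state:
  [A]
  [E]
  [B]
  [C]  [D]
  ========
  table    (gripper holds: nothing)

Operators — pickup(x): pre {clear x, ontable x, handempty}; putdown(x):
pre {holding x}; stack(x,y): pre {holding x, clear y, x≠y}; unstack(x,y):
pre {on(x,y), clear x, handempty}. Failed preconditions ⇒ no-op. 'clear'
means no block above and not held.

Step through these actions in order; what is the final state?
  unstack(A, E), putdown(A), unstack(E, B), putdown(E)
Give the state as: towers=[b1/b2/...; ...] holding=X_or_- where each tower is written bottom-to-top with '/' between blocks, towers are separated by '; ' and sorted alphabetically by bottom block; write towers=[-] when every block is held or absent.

step 1 (unstack(A, E)): towers=[C/B/E; D] holding=A
step 2 (putdown(A)): towers=[A; C/B/E; D] holding=-
step 3 (unstack(E, B)): towers=[A; C/B; D] holding=E
step 4 (putdown(E)): towers=[A; C/B; D; E] holding=-

towers=[A; C/B; D; E] holding=-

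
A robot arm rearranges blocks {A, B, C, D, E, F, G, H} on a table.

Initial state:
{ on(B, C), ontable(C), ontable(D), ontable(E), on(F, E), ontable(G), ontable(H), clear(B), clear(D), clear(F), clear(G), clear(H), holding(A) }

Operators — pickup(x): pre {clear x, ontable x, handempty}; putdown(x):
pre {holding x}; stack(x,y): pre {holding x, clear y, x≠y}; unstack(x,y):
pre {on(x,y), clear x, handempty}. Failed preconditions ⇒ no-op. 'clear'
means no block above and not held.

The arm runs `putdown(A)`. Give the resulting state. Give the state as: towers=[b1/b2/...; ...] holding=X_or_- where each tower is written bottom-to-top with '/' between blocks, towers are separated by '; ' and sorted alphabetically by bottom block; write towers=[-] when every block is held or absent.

before: towers=[C/B; D; E/F; G; H] holding=A
pre[putdown(A)]: holding(A) ✓
all met → apply putdown(A)
after:  towers=[A; C/B; D; E/F; G; H] holding=-

towers=[A; C/B; D; E/F; G; H] holding=-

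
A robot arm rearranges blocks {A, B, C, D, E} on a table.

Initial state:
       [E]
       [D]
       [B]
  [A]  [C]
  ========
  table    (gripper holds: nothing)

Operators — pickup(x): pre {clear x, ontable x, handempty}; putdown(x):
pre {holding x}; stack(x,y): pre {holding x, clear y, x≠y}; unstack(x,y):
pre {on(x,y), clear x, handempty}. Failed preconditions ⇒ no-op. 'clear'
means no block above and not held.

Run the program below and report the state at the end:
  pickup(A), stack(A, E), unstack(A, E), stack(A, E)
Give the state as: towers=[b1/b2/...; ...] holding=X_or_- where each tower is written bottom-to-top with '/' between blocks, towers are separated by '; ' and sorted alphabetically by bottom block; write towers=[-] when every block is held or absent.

step 1 (pickup(A)): towers=[C/B/D/E] holding=A
step 2 (stack(A, E)): towers=[C/B/D/E/A] holding=-
step 3 (unstack(A, E)): towers=[C/B/D/E] holding=A
step 4 (stack(A, E)): towers=[C/B/D/E/A] holding=-

towers=[C/B/D/E/A] holding=-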